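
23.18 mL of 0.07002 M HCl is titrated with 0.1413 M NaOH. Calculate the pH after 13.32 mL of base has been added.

n(acid) = 0.07002 x 0.02318 = 0.001623 mol; n(NaOH) added = 0.1413 x 0.01332 = 0.001882 mol.
Base is in excess by 0.001882 - 0.001623 = 0.0002591 mol in a total volume of 0.03650 L.
[OH^-] = 0.0002591/0.03650 = 0.007097 M, so pOH = 2.15 and pH = 14.00 - 2.15 = 11.85.

11.85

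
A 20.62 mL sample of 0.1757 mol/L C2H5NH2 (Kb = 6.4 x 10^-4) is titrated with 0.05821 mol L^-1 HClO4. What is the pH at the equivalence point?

n(C2H5NH2) = 0.1757 x 0.02062 = 0.003623 mol; V(HClO4) at equivalence = 0.003623/0.05821 = 0.06224 L.
At equivalence the base is fully converted to C2H5NH3+; total volume = 0.08286 L, so [C2H5NH3+] = 0.003623/0.08286 = 0.04372 M.
Ka(C2H5NH3+) = Kw/Kb = 1.0e-14 / 6.4 x 10^-4 = 1.56e-11.
[H^+] = sqrt(Ka x [C2H5NH3+]) = sqrt(1.56e-11 x 0.04372) = 8.27e-7 M.
pH = -log(8.27e-7) = 6.08.

6.08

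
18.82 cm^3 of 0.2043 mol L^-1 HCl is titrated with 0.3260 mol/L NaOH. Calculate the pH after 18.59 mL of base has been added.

12.77

n(acid) = 0.2043 x 0.01882 = 0.003845 mol; n(NaOH) added = 0.3260 x 0.01859 = 0.006060 mol.
Base is in excess by 0.006060 - 0.003845 = 0.002215 mol in a total volume of 0.03741 L.
[OH^-] = 0.002215/0.03741 = 0.05922 M, so pOH = 1.23 and pH = 14.00 - 1.23 = 12.77.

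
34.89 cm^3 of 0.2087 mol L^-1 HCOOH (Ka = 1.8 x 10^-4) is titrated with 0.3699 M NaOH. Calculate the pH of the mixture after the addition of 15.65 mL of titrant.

4.33

Initial n(HCOOH) = 0.2087 x 0.03489 = 0.007282 mol.
n(NaOH) added = 0.3699 x 0.01565 = 0.005789 mol, converting that many moles of HCOOH to HCOO-.
Remaining n(HCOOH) = 0.001493 mol; n(HCOO-) = 0.005789 mol.
By Henderson-Hasselbalch, pH = pKa + log([A^-]/[HA]) = 3.74 + log(0.005789/0.001493) = 3.74 + (+0.59) = 4.33.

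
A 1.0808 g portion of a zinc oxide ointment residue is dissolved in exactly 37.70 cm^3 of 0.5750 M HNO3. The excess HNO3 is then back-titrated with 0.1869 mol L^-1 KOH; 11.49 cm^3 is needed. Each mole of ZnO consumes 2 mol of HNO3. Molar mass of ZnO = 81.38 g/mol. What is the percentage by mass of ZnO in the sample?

Total n(HNO3) added = 0.5750 x 0.03770 = 0.02168 mol.
n(KOH) used = 0.1869 x 0.01149 = 0.002147 mol, which equals the excess n(HNO3).
So n(HNO3) consumed by the sample = 0.02168 - 0.002147 = 0.01953 mol.
n(ZnO) = 0.01953 / 2 = 0.009765 mol.
mass ZnO = 0.009765 x 81.38 = 0.7947 g, so %ZnO = 0.7947/1.0808 x 100 = 73.5%.

73.5%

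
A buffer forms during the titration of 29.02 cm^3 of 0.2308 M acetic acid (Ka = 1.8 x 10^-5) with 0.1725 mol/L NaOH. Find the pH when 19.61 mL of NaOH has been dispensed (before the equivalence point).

Initial n(CH3COOH) = 0.2308 x 0.02902 = 0.006698 mol.
n(NaOH) added = 0.1725 x 0.01961 = 0.003383 mol, converting that many moles of CH3COOH to CH3COO-.
Remaining n(CH3COOH) = 0.003315 mol; n(CH3COO-) = 0.003383 mol.
By Henderson-Hasselbalch, pH = pKa + log([A^-]/[HA]) = 4.74 + log(0.003383/0.003315) = 4.74 + (+0.01) = 4.75.

4.75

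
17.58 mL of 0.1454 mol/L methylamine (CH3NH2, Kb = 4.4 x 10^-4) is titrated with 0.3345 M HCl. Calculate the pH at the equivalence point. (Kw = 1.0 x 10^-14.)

n(CH3NH2) = 0.1454 x 0.01758 = 0.002556 mol; V(HCl) at equivalence = 0.002556/0.3345 = 0.007642 L.
At equivalence the base is fully converted to CH3NH3+; total volume = 0.02522 L, so [CH3NH3+] = 0.002556/0.02522 = 0.1013 M.
Ka(CH3NH3+) = Kw/Kb = 1.0e-14 / 4.4 x 10^-4 = 2.27e-11.
[H^+] = sqrt(Ka x [CH3NH3+]) = sqrt(2.27e-11 x 0.1013) = 1.52e-6 M.
pH = -log(1.52e-6) = 5.82.

5.82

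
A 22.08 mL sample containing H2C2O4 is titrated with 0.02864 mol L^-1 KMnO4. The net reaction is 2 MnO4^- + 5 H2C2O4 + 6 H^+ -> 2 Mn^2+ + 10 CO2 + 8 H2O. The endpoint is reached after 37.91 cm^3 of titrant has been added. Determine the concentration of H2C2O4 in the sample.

n(KMnO4) = 0.02864 x 0.03791 = 0.001086 mol.
From the balanced equation, 2 mol KMnO4 reacts with 5 mol H2C2O4, so n(H2C2O4) = 0.001086 x 5/2 = 0.002714 mol.
[H2C2O4] = 0.002714 / 0.02208 L = 0.123 M.

0.123 M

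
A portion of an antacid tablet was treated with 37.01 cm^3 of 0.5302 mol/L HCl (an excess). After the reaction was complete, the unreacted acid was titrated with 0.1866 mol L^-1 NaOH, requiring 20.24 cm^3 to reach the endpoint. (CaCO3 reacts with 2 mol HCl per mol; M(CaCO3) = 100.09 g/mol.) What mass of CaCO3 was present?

0.793 g

Total n(HCl) added = 0.5302 x 0.03701 = 0.01962 mol.
n(NaOH) used = 0.1866 x 0.02024 = 0.003777 mol, which equals the excess n(HCl).
So n(HCl) consumed by the sample = 0.01962 - 0.003777 = 0.01585 mol.
n(CaCO3) = 0.01585 / 2 = 0.007923 mol.
mass = 0.007923 mol x 100.09 g/mol = 0.793 g.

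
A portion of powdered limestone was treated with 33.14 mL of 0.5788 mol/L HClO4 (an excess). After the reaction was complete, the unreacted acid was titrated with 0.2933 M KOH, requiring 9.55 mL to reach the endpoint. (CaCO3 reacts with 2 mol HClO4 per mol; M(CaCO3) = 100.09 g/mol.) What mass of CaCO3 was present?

Total n(HClO4) added = 0.5788 x 0.03314 = 0.01918 mol.
n(KOH) used = 0.2933 x 0.009550 = 0.002801 mol, which equals the excess n(HClO4).
So n(HClO4) consumed by the sample = 0.01918 - 0.002801 = 0.01638 mol.
n(CaCO3) = 0.01638 / 2 = 0.008190 mol.
mass = 0.008190 mol x 100.09 g/mol = 0.820 g.

0.820 g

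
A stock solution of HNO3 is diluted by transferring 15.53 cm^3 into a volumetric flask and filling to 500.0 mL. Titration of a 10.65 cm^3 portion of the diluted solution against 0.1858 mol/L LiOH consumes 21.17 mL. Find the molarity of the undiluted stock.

n(LiOH) = 0.1858 x 0.02117 = 0.003933 mol.
n(HNO3) in the aliquot = 0.003933 mol.
[diluted HNO3] = 0.003933 / 0.01065 = 0.3693 M.
Dilution factor = 500.0/15.53 = 32.20, so [stock] = 0.3693 x 32.20 = 11.9 M.

11.9 M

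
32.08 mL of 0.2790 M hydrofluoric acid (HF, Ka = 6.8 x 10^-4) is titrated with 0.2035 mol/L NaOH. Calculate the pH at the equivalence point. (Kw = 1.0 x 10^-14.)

n(HF) = 0.2790 x 0.03208 = 0.008950 mol; V(NaOH) at equivalence = 0.008950/0.2035 = 0.04398 L.
At equivalence all the acid is converted to F-; total volume = 0.03208 + 0.04398 = 0.07606 L, so [F-] = 0.008950/0.07606 = 0.1177 M.
Kb = Kw/Ka = 1.0e-14 / 6.8 x 10^-4 = 1.47e-11.
[OH^-] = sqrt(Kb x [F-]) = sqrt(1.47e-11 x 0.1177) = 1.32e-6 M.
pOH = 5.88, so pH = 14.00 - 5.88 = 8.12.

8.12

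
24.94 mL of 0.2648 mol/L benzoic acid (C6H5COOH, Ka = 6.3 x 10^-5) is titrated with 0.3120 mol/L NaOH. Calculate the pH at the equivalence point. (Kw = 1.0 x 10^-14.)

n(C6H5COOH) = 0.2648 x 0.02494 = 0.006604 mol; V(NaOH) at equivalence = 0.006604/0.3120 = 0.02117 L.
At equivalence all the acid is converted to C6H5COO-; total volume = 0.02494 + 0.02117 = 0.04611 L, so [C6H5COO-] = 0.006604/0.04611 = 0.1432 M.
Kb = Kw/Ka = 1.0e-14 / 6.3 x 10^-5 = 1.59e-10.
[OH^-] = sqrt(Kb x [C6H5COO-]) = sqrt(1.59e-10 x 0.1432) = 4.77e-6 M.
pOH = 5.32, so pH = 14.00 - 5.32 = 8.68.

8.68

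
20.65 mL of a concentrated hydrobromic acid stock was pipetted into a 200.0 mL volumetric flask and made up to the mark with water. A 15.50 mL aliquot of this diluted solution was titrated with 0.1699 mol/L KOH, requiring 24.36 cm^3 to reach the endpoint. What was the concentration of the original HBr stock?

2.59 M

n(KOH) = 0.1699 x 0.02436 = 0.004139 mol.
n(HBr) in the aliquot = 0.004139 mol.
[diluted HBr] = 0.004139 / 0.01550 = 0.2670 M.
Dilution factor = 200.0/20.65 = 9.685, so [stock] = 0.2670 x 9.685 = 2.59 M.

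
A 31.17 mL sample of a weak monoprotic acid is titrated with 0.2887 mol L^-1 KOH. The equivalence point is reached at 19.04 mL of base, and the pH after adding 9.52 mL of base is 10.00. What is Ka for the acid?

9.52 mL is half of the equivalence volume, so this is the half-equivalence point where [HA] = [A^-].
At half-equivalence pH = pKa, so pKa = 10.00.
Ka = 10^(-10.00) = 1.0 x 10^-10.

1.0 x 10^-10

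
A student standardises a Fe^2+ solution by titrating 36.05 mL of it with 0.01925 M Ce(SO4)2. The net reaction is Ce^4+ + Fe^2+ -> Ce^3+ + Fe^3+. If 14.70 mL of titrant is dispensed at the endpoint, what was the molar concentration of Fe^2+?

n(Ce(SO4)2) = 0.01925 x 0.01470 = 0.0002830 mol.
From the balanced equation, 1 mol Ce(SO4)2 reacts with 1 mol Fe^2+, so n(Fe^2+) = 0.0002830 x 1/1 = 0.0002830 mol.
[Fe^2+] = 0.0002830 / 0.03605 L = 0.00785 M.

0.00785 M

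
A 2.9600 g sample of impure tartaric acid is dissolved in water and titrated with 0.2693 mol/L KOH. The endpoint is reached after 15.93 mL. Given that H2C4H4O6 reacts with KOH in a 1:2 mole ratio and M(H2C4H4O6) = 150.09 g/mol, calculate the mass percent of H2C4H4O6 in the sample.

10.9%

n(KOH) = 0.2693 x 0.01593 = 0.004290 mol.
n(H2C4H4O6) = 0.004290 / 2 = 0.002145 mol.
mass of H2C4H4O6 = 0.002145 x 150.09 = 0.3219 g.
% purity = 0.3219 / 2.9600 x 100 = 10.9%.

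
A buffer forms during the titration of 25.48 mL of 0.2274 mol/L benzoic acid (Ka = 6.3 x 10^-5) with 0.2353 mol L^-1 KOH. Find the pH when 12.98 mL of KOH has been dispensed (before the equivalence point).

Initial n(C6H5COOH) = 0.2274 x 0.02548 = 0.005794 mol.
n(KOH) added = 0.2353 x 0.01298 = 0.003054 mol, converting that many moles of C6H5COOH to C6H5COO-.
Remaining n(C6H5COOH) = 0.002740 mol; n(C6H5COO-) = 0.003054 mol.
By Henderson-Hasselbalch, pH = pKa + log([A^-]/[HA]) = 4.20 + log(0.003054/0.002740) = 4.20 + (+0.05) = 4.25.

4.25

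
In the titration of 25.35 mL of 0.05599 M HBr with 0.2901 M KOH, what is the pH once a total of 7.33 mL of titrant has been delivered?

12.34

n(acid) = 0.05599 x 0.02535 = 0.001419 mol; n(KOH) added = 0.2901 x 0.007330 = 0.002126 mol.
Base is in excess by 0.002126 - 0.001419 = 0.0007071 mol in a total volume of 0.03268 L.
[OH^-] = 0.0007071/0.03268 = 0.02164 M, so pOH = 1.66 and pH = 14.00 - 1.66 = 12.34.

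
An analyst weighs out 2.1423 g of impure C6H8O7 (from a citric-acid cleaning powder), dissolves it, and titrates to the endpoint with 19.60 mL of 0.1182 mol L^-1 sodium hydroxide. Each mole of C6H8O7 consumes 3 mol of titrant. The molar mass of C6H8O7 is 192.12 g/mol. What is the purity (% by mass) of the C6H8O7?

n(NaOH) = 0.1182 x 0.01960 = 0.002317 mol.
n(C6H8O7) = 0.002317 / 3 = 0.0007722 mol.
mass of C6H8O7 = 0.0007722 x 192.12 = 0.1484 g.
% purity = 0.1484 / 2.1423 x 100 = 6.93%.

6.93%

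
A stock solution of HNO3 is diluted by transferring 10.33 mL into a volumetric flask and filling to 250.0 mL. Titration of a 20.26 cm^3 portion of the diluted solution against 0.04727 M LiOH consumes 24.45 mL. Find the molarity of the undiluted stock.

n(LiOH) = 0.04727 x 0.02445 = 0.001156 mol.
n(HNO3) in the aliquot = 0.001156 mol.
[diluted HNO3] = 0.001156 / 0.02026 = 0.05705 M.
Dilution factor = 250.0/10.33 = 24.20, so [stock] = 0.05705 x 24.20 = 1.38 M.

1.38 M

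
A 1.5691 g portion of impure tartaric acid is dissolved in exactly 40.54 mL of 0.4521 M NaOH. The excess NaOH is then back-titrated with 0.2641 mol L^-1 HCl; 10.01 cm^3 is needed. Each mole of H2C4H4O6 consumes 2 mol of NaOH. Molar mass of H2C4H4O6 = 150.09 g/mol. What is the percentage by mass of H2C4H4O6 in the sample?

Total n(NaOH) added = 0.4521 x 0.04054 = 0.01833 mol.
n(HCl) used = 0.2641 x 0.01001 = 0.002644 mol, which equals the excess n(NaOH).
So n(NaOH) consumed by the sample = 0.01833 - 0.002644 = 0.01568 mol.
n(H2C4H4O6) = 0.01568 / 2 = 0.007842 mol.
mass H2C4H4O6 = 0.007842 x 150.09 = 1.177 g, so %H2C4H4O6 = 1.177/1.5691 x 100 = 75.0%.

75.0%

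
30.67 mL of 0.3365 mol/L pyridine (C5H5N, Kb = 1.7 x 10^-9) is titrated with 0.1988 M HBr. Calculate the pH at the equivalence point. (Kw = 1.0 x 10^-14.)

n(C5H5N) = 0.3365 x 0.03067 = 0.01032 mol; V(HBr) at equivalence = 0.01032/0.1988 = 0.05191 L.
At equivalence the base is fully converted to C5H5NH+; total volume = 0.08258 L, so [C5H5NH+] = 0.01032/0.08258 = 0.1250 M.
Ka(C5H5NH+) = Kw/Kb = 1.0e-14 / 1.7 x 10^-9 = 5.88e-6.
[H^+] = sqrt(Ka x [C5H5NH+]) = sqrt(5.88e-6 x 0.1250) = 0.000857 M.
pH = -log(0.000857) = 3.07.

3.07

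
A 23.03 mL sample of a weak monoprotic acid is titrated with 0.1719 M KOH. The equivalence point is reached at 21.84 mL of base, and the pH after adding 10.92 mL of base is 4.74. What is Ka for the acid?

10.92 mL is half of the equivalence volume, so this is the half-equivalence point where [HA] = [A^-].
At half-equivalence pH = pKa, so pKa = 4.74.
Ka = 10^(-4.74) = 1.8 x 10^-5.

1.8 x 10^-5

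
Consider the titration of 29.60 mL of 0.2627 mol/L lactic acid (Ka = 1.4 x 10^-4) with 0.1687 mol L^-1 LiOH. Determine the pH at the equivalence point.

n(HC3H5O3) = 0.2627 x 0.02960 = 0.007776 mol; V(LiOH) at equivalence = 0.007776/0.1687 = 0.04609 L.
At equivalence all the acid is converted to C3H5O3-; total volume = 0.02960 + 0.04609 = 0.07569 L, so [C3H5O3-] = 0.007776/0.07569 = 0.1027 M.
Kb = Kw/Ka = 1.0e-14 / 1.4 x 10^-4 = 7.14e-11.
[OH^-] = sqrt(Kb x [C3H5O3-]) = sqrt(7.14e-11 x 0.1027) = 2.71e-6 M.
pOH = 5.57, so pH = 14.00 - 5.57 = 8.43.

8.43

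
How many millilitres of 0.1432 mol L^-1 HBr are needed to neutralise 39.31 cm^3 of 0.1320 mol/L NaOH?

36.2 mL

n(NaOH) = 0.1320 mol/L x 0.03931 L = 0.005189 mol.
At equivalence n(HBr) = n(NaOH) = 0.005189 mol.
V(HBr) = 0.005189 / 0.1432 = 0.03624 L = 36.2 mL.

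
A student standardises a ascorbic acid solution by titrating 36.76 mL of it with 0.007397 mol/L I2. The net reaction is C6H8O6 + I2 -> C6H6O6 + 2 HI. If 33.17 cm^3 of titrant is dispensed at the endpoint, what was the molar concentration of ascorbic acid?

n(I2) = 0.007397 x 0.03317 = 0.0002454 mol.
From the balanced equation, 1 mol I2 reacts with 1 mol ascorbic acid, so n(ascorbic acid) = 0.0002454 x 1/1 = 0.0002454 mol.
[ascorbic acid] = 0.0002454 / 0.03676 L = 0.00667 M.

0.00667 M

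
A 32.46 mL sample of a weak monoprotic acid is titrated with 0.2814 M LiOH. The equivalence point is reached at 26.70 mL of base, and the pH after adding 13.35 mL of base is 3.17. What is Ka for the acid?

13.35 mL is half of the equivalence volume, so this is the half-equivalence point where [HA] = [A^-].
At half-equivalence pH = pKa, so pKa = 3.17.
Ka = 10^(-3.17) = 6.8 x 10^-4.

6.8 x 10^-4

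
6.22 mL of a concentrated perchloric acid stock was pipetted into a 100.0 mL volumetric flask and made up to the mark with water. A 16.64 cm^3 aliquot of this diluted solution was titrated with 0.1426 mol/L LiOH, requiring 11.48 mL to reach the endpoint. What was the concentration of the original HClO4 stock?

1.58 M

n(LiOH) = 0.1426 x 0.01148 = 0.001637 mol.
n(HClO4) in the aliquot = 0.001637 mol.
[diluted HClO4] = 0.001637 / 0.01664 = 0.09838 M.
Dilution factor = 100.0/6.220 = 16.08, so [stock] = 0.09838 x 16.08 = 1.58 M.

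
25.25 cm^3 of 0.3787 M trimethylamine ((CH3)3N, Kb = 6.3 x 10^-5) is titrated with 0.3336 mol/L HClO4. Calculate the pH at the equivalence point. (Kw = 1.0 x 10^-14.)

5.28

n((CH3)3N) = 0.3787 x 0.02525 = 0.009562 mol; V(HClO4) at equivalence = 0.009562/0.3336 = 0.02866 L.
At equivalence the base is fully converted to (CH3)3NH+; total volume = 0.05391 L, so [(CH3)3NH+] = 0.009562/0.05391 = 0.1774 M.
Ka((CH3)3NH+) = Kw/Kb = 1.0e-14 / 6.3 x 10^-5 = 1.59e-10.
[H^+] = sqrt(Ka x [(CH3)3NH+]) = sqrt(1.59e-10 x 0.1774) = 5.31e-6 M.
pH = -log(5.31e-6) = 5.28.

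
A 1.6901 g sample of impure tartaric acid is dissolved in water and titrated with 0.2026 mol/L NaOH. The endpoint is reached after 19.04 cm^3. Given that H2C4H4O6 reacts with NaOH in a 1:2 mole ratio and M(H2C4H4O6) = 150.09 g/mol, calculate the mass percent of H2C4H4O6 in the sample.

17.1%

n(NaOH) = 0.2026 x 0.01904 = 0.003858 mol.
n(H2C4H4O6) = 0.003858 / 2 = 0.001929 mol.
mass of H2C4H4O6 = 0.001929 x 150.09 = 0.2895 g.
% purity = 0.2895 / 1.6901 x 100 = 17.1%.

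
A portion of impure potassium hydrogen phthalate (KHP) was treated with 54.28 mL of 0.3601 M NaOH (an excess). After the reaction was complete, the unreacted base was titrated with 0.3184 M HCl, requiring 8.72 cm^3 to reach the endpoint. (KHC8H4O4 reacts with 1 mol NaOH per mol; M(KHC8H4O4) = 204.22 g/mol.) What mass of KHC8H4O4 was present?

3.42 g

Total n(NaOH) added = 0.3601 x 0.05428 = 0.01955 mol.
n(HCl) used = 0.3184 x 0.008720 = 0.002776 mol, which equals the excess n(NaOH).
So n(NaOH) consumed by the sample = 0.01955 - 0.002776 = 0.01677 mol.
n(KHC8H4O4) = 0.01677 / 1 = 0.01677 mol.
mass = 0.01677 mol x 204.22 g/mol = 3.42 g.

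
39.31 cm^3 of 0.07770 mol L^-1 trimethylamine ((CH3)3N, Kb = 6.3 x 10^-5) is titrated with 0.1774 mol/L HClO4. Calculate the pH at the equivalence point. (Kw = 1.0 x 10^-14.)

n((CH3)3N) = 0.07770 x 0.03931 = 0.003054 mol; V(HClO4) at equivalence = 0.003054/0.1774 = 0.01722 L.
At equivalence the base is fully converted to (CH3)3NH+; total volume = 0.05653 L, so [(CH3)3NH+] = 0.003054/0.05653 = 0.05403 M.
Ka((CH3)3NH+) = Kw/Kb = 1.0e-14 / 6.3 x 10^-5 = 1.59e-10.
[H^+] = sqrt(Ka x [(CH3)3NH+]) = sqrt(1.59e-10 x 0.05403) = 2.93e-6 M.
pH = -log(2.93e-6) = 5.53.

5.53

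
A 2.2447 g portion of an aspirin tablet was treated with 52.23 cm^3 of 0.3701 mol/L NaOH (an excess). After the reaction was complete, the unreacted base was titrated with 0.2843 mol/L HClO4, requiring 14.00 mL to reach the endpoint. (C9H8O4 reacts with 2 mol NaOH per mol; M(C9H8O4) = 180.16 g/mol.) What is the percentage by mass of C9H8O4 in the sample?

Total n(NaOH) added = 0.3701 x 0.05223 = 0.01933 mol.
n(HClO4) used = 0.2843 x 0.01400 = 0.003980 mol, which equals the excess n(NaOH).
So n(NaOH) consumed by the sample = 0.01933 - 0.003980 = 0.01535 mol.
n(C9H8O4) = 0.01535 / 2 = 0.007675 mol.
mass C9H8O4 = 0.007675 x 180.16 = 1.383 g, so %C9H8O4 = 1.383/2.2447 x 100 = 61.6%.

61.6%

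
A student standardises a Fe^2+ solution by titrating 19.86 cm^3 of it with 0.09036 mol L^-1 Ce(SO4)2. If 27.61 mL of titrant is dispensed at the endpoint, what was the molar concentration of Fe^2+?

0.126 M

n(Ce(SO4)2) = 0.09036 x 0.02761 = 0.002495 mol.
From the balanced equation, 1 mol Ce(SO4)2 reacts with 1 mol Fe^2+, so n(Fe^2+) = 0.002495 x 1/1 = 0.002495 mol.
[Fe^2+] = 0.002495 / 0.01986 L = 0.126 M.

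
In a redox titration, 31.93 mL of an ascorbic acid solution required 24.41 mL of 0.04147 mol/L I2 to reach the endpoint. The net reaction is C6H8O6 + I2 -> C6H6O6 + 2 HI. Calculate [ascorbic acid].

n(I2) = 0.04147 x 0.02441 = 0.001012 mol.
From the balanced equation, 1 mol I2 reacts with 1 mol ascorbic acid, so n(ascorbic acid) = 0.001012 x 1/1 = 0.001012 mol.
[ascorbic acid] = 0.001012 / 0.03193 L = 0.0317 M.

0.0317 M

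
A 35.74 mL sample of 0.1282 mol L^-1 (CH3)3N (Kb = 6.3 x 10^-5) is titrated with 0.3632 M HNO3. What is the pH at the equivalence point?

n((CH3)3N) = 0.1282 x 0.03574 = 0.004582 mol; V(HNO3) at equivalence = 0.004582/0.3632 = 0.01262 L.
At equivalence the base is fully converted to (CH3)3NH+; total volume = 0.04836 L, so [(CH3)3NH+] = 0.004582/0.04836 = 0.09475 M.
Ka((CH3)3NH+) = Kw/Kb = 1.0e-14 / 6.3 x 10^-5 = 1.59e-10.
[H^+] = sqrt(Ka x [(CH3)3NH+]) = sqrt(1.59e-10 x 0.09475) = 3.88e-6 M.
pH = -log(3.88e-6) = 5.41.

5.41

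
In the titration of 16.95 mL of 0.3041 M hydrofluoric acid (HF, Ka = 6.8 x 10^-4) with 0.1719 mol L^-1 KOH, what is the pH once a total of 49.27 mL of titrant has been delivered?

n(acid) = 0.3041 x 0.01695 = 0.005154 mol; n(KOH) added = 0.1719 x 0.04927 = 0.008470 mol.
Base is in excess by 0.008470 - 0.005154 = 0.003315 mol in a total volume of 0.06622 L.
[OH^-] = 0.003315/0.06622 = 0.05006 M, so pOH = 1.30 and pH = 14.00 - 1.30 = 12.70.

12.70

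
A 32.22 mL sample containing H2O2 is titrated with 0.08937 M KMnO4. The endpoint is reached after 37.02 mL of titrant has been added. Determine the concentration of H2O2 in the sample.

0.257 M

n(KMnO4) = 0.08937 x 0.03702 = 0.003308 mol.
From the balanced equation, 2 mol KMnO4 reacts with 5 mol H2O2, so n(H2O2) = 0.003308 x 5/2 = 0.008271 mol.
[H2O2] = 0.008271 / 0.03222 L = 0.257 M.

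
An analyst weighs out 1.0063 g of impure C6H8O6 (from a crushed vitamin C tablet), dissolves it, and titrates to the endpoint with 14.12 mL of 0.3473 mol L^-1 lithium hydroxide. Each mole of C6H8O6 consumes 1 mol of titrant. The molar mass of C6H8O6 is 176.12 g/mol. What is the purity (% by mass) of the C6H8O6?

n(LiOH) = 0.3473 x 0.01412 = 0.004904 mol.
n(C6H8O6) = 0.004904 / 1 = 0.004904 mol.
mass of C6H8O6 = 0.004904 x 176.12 = 0.8637 g.
% purity = 0.8637 / 1.0063 x 100 = 85.8%.

85.8%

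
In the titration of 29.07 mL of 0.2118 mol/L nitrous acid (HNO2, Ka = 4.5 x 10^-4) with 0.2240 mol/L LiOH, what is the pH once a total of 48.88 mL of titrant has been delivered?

n(acid) = 0.2118 x 0.02907 = 0.006157 mol; n(LiOH) added = 0.2240 x 0.04888 = 0.01095 mol.
Base is in excess by 0.01095 - 0.006157 = 0.004792 mol in a total volume of 0.07795 L.
[OH^-] = 0.004792/0.07795 = 0.06148 M, so pOH = 1.21 and pH = 14.00 - 1.21 = 12.79.

12.79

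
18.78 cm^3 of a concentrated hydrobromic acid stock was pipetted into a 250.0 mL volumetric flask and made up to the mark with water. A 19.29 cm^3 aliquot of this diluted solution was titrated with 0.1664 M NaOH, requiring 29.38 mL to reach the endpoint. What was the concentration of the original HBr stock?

3.37 M

n(NaOH) = 0.1664 x 0.02938 = 0.004889 mol.
n(HBr) in the aliquot = 0.004889 mol.
[diluted HBr] = 0.004889 / 0.01929 = 0.2534 M.
Dilution factor = 250.0/18.78 = 13.31, so [stock] = 0.2534 x 13.31 = 3.37 M.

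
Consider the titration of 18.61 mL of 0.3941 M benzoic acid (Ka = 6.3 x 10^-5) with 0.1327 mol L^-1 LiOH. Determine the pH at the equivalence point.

n(C6H5COOH) = 0.3941 x 0.01861 = 0.007334 mol; V(LiOH) at equivalence = 0.007334/0.1327 = 0.05527 L.
At equivalence all the acid is converted to C6H5COO-; total volume = 0.01861 + 0.05527 = 0.07388 L, so [C6H5COO-] = 0.007334/0.07388 = 0.09927 M.
Kb = Kw/Ka = 1.0e-14 / 6.3 x 10^-5 = 1.59e-10.
[OH^-] = sqrt(Kb x [C6H5COO-]) = sqrt(1.59e-10 x 0.09927) = 3.97e-6 M.
pOH = 5.40, so pH = 14.00 - 5.40 = 8.60.

8.60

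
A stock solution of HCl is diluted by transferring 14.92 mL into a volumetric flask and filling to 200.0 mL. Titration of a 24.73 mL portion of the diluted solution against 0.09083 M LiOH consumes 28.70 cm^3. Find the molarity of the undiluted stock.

n(LiOH) = 0.09083 x 0.02870 = 0.002607 mol.
n(HCl) in the aliquot = 0.002607 mol.
[diluted HCl] = 0.002607 / 0.02473 = 0.1054 M.
Dilution factor = 200.0/14.92 = 13.40, so [stock] = 0.1054 x 13.40 = 1.41 M.

1.41 M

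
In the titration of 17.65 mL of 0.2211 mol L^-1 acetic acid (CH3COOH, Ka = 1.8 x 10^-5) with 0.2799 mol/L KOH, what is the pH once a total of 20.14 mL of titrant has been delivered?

n(acid) = 0.2211 x 0.01765 = 0.003902 mol; n(KOH) added = 0.2799 x 0.02014 = 0.005637 mol.
Base is in excess by 0.005637 - 0.003902 = 0.001735 mol in a total volume of 0.03779 L.
[OH^-] = 0.001735/0.03779 = 0.04591 M, so pOH = 1.34 and pH = 14.00 - 1.34 = 12.66.

12.66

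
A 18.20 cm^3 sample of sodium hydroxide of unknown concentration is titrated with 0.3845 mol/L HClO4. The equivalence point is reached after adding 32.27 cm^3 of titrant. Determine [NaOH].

n(HClO4) delivered = 0.3845 x 0.03227 = 0.01241 mol.
For a 1:1 reaction, n(NaOH) = 0.01241 mol.
[NaOH] = 0.01241 mol / 0.01820 L = 0.682 M.

0.682 M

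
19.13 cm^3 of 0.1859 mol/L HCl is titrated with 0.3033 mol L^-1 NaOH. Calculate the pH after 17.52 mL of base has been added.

12.68

n(acid) = 0.1859 x 0.01913 = 0.003556 mol; n(NaOH) added = 0.3033 x 0.01752 = 0.005314 mol.
Base is in excess by 0.005314 - 0.003556 = 0.001758 mol in a total volume of 0.03665 L.
[OH^-] = 0.001758/0.03665 = 0.04795 M, so pOH = 1.32 and pH = 14.00 - 1.32 = 12.68.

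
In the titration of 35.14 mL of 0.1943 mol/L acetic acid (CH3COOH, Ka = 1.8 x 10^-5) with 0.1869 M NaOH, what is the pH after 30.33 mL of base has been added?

5.43

Initial n(CH3COOH) = 0.1943 x 0.03514 = 0.006828 mol.
n(NaOH) added = 0.1869 x 0.03033 = 0.005669 mol, converting that many moles of CH3COOH to CH3COO-.
Remaining n(CH3COOH) = 0.001159 mol; n(CH3COO-) = 0.005669 mol.
By Henderson-Hasselbalch, pH = pKa + log([A^-]/[HA]) = 4.74 + log(0.005669/0.001159) = 4.74 + (+0.69) = 5.43.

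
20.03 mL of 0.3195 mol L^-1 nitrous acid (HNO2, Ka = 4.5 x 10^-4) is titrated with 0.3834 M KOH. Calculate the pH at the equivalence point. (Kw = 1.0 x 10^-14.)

8.29

n(HNO2) = 0.3195 x 0.02003 = 0.006400 mol; V(KOH) at equivalence = 0.006400/0.3834 = 0.01669 L.
At equivalence all the acid is converted to NO2-; total volume = 0.02003 + 0.01669 = 0.03672 L, so [NO2-] = 0.006400/0.03672 = 0.1743 M.
Kb = Kw/Ka = 1.0e-14 / 4.5 x 10^-4 = 2.22e-11.
[OH^-] = sqrt(Kb x [NO2-]) = sqrt(2.22e-11 x 0.1743) = 1.97e-6 M.
pOH = 5.71, so pH = 14.00 - 5.71 = 8.29.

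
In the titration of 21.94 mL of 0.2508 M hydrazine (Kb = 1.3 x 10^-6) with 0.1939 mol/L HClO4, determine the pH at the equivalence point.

n(N2H4) = 0.2508 x 0.02194 = 0.005503 mol; V(HClO4) at equivalence = 0.005503/0.1939 = 0.02838 L.
At equivalence the base is fully converted to N2H5+; total volume = 0.05032 L, so [N2H5+] = 0.005503/0.05032 = 0.1094 M.
Ka(N2H5+) = Kw/Kb = 1.0e-14 / 1.3 x 10^-6 = 7.69e-9.
[H^+] = sqrt(Ka x [N2H5+]) = sqrt(7.69e-9 x 0.1094) = 2.90e-5 M.
pH = -log(2.90e-5) = 4.54.

4.54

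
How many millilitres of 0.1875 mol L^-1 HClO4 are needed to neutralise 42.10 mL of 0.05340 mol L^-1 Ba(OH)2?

24.0 mL

n(Ba(OH)2) = 0.05340 mol/L x 0.04210 L = 0.002248 mol.
The neutralisation is 1 Ba(OH)2 : 2 HClO4, so n(HClO4) = 0.002248 x 2/1 = 0.004496 mol.
V(HClO4) = 0.004496 / 0.1875 = 0.02398 L = 24.0 mL.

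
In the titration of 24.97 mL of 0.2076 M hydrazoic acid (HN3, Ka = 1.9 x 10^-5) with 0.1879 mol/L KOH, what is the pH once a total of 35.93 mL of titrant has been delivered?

n(acid) = 0.2076 x 0.02497 = 0.005184 mol; n(KOH) added = 0.1879 x 0.03593 = 0.006751 mol.
Base is in excess by 0.006751 - 0.005184 = 0.001567 mol in a total volume of 0.06090 L.
[OH^-] = 0.001567/0.06090 = 0.02574 M, so pOH = 1.59 and pH = 14.00 - 1.59 = 12.41.

12.41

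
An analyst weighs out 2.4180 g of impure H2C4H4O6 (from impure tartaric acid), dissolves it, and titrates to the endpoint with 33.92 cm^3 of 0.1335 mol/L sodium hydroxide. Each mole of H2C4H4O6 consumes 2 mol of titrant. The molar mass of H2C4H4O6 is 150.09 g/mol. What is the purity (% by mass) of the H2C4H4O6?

14.1%

n(NaOH) = 0.1335 x 0.03392 = 0.004528 mol.
n(H2C4H4O6) = 0.004528 / 2 = 0.002264 mol.
mass of H2C4H4O6 = 0.002264 x 150.09 = 0.3398 g.
% purity = 0.3398 / 2.4180 x 100 = 14.1%.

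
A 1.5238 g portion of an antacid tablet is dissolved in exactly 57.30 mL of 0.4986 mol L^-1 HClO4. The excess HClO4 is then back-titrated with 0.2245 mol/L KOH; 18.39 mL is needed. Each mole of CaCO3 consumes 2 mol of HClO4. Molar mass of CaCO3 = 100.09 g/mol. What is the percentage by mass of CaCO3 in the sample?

Total n(HClO4) added = 0.4986 x 0.05730 = 0.02857 mol.
n(KOH) used = 0.2245 x 0.01839 = 0.004129 mol, which equals the excess n(HClO4).
So n(HClO4) consumed by the sample = 0.02857 - 0.004129 = 0.02444 mol.
n(CaCO3) = 0.02444 / 2 = 0.01222 mol.
mass CaCO3 = 0.01222 x 100.09 = 1.223 g, so %CaCO3 = 1.223/1.5238 x 100 = 80.3%.

80.3%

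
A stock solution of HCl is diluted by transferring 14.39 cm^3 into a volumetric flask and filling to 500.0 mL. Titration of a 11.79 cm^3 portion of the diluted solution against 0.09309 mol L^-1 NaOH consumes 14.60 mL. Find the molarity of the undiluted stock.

4.01 M

n(NaOH) = 0.09309 x 0.01460 = 0.001359 mol.
n(HCl) in the aliquot = 0.001359 mol.
[diluted HCl] = 0.001359 / 0.01179 = 0.1153 M.
Dilution factor = 500.0/14.39 = 34.75, so [stock] = 0.1153 x 34.75 = 4.01 M.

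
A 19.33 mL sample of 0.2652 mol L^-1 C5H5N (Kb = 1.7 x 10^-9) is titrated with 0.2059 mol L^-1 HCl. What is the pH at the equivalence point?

3.08

n(C5H5N) = 0.2652 x 0.01933 = 0.005126 mol; V(HCl) at equivalence = 0.005126/0.2059 = 0.02490 L.
At equivalence the base is fully converted to C5H5NH+; total volume = 0.04423 L, so [C5H5NH+] = 0.005126/0.04423 = 0.1159 M.
Ka(C5H5NH+) = Kw/Kb = 1.0e-14 / 1.7 x 10^-9 = 5.88e-6.
[H^+] = sqrt(Ka x [C5H5NH+]) = sqrt(5.88e-6 x 0.1159) = 0.000826 M.
pH = -log(0.000826) = 3.08.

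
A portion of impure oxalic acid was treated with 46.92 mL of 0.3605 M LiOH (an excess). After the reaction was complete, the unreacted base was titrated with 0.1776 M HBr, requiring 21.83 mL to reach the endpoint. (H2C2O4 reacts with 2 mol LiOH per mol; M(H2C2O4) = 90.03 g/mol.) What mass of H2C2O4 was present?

Total n(LiOH) added = 0.3605 x 0.04692 = 0.01691 mol.
n(HBr) used = 0.1776 x 0.02183 = 0.003877 mol, which equals the excess n(LiOH).
So n(LiOH) consumed by the sample = 0.01691 - 0.003877 = 0.01304 mol.
n(H2C2O4) = 0.01304 / 2 = 0.006519 mol.
mass = 0.006519 mol x 90.03 g/mol = 0.587 g.

0.587 g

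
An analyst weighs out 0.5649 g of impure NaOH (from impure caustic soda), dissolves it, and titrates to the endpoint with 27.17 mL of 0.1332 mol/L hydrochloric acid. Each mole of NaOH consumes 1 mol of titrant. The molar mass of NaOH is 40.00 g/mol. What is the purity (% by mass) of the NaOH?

n(HCl) = 0.1332 x 0.02717 = 0.003619 mol.
n(NaOH) = 0.003619 / 1 = 0.003619 mol.
mass of NaOH = 0.003619 x 40.00 = 0.1448 g.
% purity = 0.1448 / 0.5649 x 100 = 25.6%.

25.6%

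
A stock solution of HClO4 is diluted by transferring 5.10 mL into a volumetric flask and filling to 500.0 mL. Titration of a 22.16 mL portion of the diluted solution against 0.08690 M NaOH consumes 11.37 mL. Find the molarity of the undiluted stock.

4.37 M

n(NaOH) = 0.08690 x 0.01137 = 0.0009881 mol.
n(HClO4) in the aliquot = 0.0009881 mol.
[diluted HClO4] = 0.0009881 / 0.02216 = 0.04459 M.
Dilution factor = 500.0/5.100 = 98.04, so [stock] = 0.04459 x 98.04 = 4.37 M.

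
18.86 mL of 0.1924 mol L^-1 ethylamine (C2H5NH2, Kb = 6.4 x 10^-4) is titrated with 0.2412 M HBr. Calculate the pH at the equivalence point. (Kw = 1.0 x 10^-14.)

n(C2H5NH2) = 0.1924 x 0.01886 = 0.003629 mol; V(HBr) at equivalence = 0.003629/0.2412 = 0.01504 L.
At equivalence the base is fully converted to C2H5NH3+; total volume = 0.03390 L, so [C2H5NH3+] = 0.003629/0.03390 = 0.1070 M.
Ka(C2H5NH3+) = Kw/Kb = 1.0e-14 / 6.4 x 10^-4 = 1.56e-11.
[H^+] = sqrt(Ka x [C2H5NH3+]) = sqrt(1.56e-11 x 0.1070) = 1.29e-6 M.
pH = -log(1.29e-6) = 5.89.

5.89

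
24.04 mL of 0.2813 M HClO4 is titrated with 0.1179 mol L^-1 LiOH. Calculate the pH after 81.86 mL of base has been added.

12.44

n(acid) = 0.2813 x 0.02404 = 0.006762 mol; n(LiOH) added = 0.1179 x 0.08186 = 0.009651 mol.
Base is in excess by 0.009651 - 0.006762 = 0.002889 mol in a total volume of 0.1059 L.
[OH^-] = 0.002889/0.1059 = 0.02728 M, so pOH = 1.56 and pH = 14.00 - 1.56 = 12.44.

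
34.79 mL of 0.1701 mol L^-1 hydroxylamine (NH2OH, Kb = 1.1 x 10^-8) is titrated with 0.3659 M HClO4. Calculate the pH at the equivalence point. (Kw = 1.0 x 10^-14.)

n(NH2OH) = 0.1701 x 0.03479 = 0.005918 mol; V(HClO4) at equivalence = 0.005918/0.3659 = 0.01617 L.
At equivalence the base is fully converted to NH3OH+; total volume = 0.05096 L, so [NH3OH+] = 0.005918/0.05096 = 0.1161 M.
Ka(NH3OH+) = Kw/Kb = 1.0e-14 / 1.1 x 10^-8 = 9.09e-7.
[H^+] = sqrt(Ka x [NH3OH+]) = sqrt(9.09e-7 x 0.1161) = 0.000325 M.
pH = -log(0.000325) = 3.49.

3.49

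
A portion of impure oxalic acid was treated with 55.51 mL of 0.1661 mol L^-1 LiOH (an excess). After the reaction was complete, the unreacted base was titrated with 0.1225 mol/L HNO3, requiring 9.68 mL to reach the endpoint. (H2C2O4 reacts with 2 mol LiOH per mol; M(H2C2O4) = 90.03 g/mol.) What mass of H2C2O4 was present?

0.362 g

Total n(LiOH) added = 0.1661 x 0.05551 = 0.009220 mol.
n(HNO3) used = 0.1225 x 0.009680 = 0.001186 mol, which equals the excess n(LiOH).
So n(LiOH) consumed by the sample = 0.009220 - 0.001186 = 0.008034 mol.
n(H2C2O4) = 0.008034 / 2 = 0.004017 mol.
mass = 0.004017 mol x 90.03 g/mol = 0.362 g.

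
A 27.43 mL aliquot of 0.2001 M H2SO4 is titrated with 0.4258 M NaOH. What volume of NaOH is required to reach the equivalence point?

n(H2SO4) = 0.2001 mol/L x 0.02743 L = 0.005489 mol.
The neutralisation is 1 H2SO4 : 2 NaOH, so n(NaOH) = 0.005489 x 2/1 = 0.01098 mol.
V(NaOH) = 0.01098 / 0.4258 = 0.02578 L = 25.8 mL.

25.8 mL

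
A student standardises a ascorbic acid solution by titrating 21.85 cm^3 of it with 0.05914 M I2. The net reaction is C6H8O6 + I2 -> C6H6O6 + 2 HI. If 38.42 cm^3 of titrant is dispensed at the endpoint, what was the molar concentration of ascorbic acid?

n(I2) = 0.05914 x 0.03842 = 0.002272 mol.
From the balanced equation, 1 mol I2 reacts with 1 mol ascorbic acid, so n(ascorbic acid) = 0.002272 x 1/1 = 0.002272 mol.
[ascorbic acid] = 0.002272 / 0.02185 L = 0.104 M.

0.104 M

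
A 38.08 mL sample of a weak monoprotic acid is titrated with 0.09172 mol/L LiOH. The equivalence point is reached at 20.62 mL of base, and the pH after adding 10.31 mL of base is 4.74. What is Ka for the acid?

1.8 x 10^-5

10.31 mL is half of the equivalence volume, so this is the half-equivalence point where [HA] = [A^-].
At half-equivalence pH = pKa, so pKa = 4.74.
Ka = 10^(-4.74) = 1.8 x 10^-5.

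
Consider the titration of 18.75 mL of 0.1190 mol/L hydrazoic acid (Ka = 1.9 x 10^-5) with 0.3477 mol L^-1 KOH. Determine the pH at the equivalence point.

n(HN3) = 0.1190 x 0.01875 = 0.002231 mol; V(KOH) at equivalence = 0.002231/0.3477 = 0.006417 L.
At equivalence all the acid is converted to N3-; total volume = 0.01875 + 0.006417 = 0.02517 L, so [N3-] = 0.002231/0.02517 = 0.08866 M.
Kb = Kw/Ka = 1.0e-14 / 1.9 x 10^-5 = 5.26e-10.
[OH^-] = sqrt(Kb x [N3-]) = sqrt(5.26e-10 x 0.08866) = 6.83e-6 M.
pOH = 5.17, so pH = 14.00 - 5.17 = 8.83.

8.83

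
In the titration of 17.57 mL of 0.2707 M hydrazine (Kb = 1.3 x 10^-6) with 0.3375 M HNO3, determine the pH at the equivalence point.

n(N2H4) = 0.2707 x 0.01757 = 0.004756 mol; V(HNO3) at equivalence = 0.004756/0.3375 = 0.01409 L.
At equivalence the base is fully converted to N2H5+; total volume = 0.03166 L, so [N2H5+] = 0.004756/0.03166 = 0.1502 M.
Ka(N2H5+) = Kw/Kb = 1.0e-14 / 1.3 x 10^-6 = 7.69e-9.
[H^+] = sqrt(Ka x [N2H5+]) = sqrt(7.69e-9 x 0.1502) = 3.40e-5 M.
pH = -log(3.40e-5) = 4.47.

4.47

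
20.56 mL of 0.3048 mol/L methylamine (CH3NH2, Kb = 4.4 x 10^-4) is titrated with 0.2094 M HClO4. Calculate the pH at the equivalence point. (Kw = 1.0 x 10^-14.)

n(CH3NH2) = 0.3048 x 0.02056 = 0.006267 mol; V(HClO4) at equivalence = 0.006267/0.2094 = 0.02993 L.
At equivalence the base is fully converted to CH3NH3+; total volume = 0.05049 L, so [CH3NH3+] = 0.006267/0.05049 = 0.1241 M.
Ka(CH3NH3+) = Kw/Kb = 1.0e-14 / 4.4 x 10^-4 = 2.27e-11.
[H^+] = sqrt(Ka x [CH3NH3+]) = sqrt(2.27e-11 x 0.1241) = 1.68e-6 M.
pH = -log(1.68e-6) = 5.77.

5.77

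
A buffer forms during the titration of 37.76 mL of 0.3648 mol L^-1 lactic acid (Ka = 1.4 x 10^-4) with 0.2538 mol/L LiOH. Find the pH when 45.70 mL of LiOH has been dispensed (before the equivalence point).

Initial n(HC3H5O3) = 0.3648 x 0.03776 = 0.01377 mol.
n(LiOH) added = 0.2538 x 0.04570 = 0.01160 mol, converting that many moles of HC3H5O3 to C3H5O3-.
Remaining n(HC3H5O3) = 0.002176 mol; n(C3H5O3-) = 0.01160 mol.
By Henderson-Hasselbalch, pH = pKa + log([A^-]/[HA]) = 3.85 + log(0.01160/0.002176) = 3.85 + (+0.73) = 4.58.

4.58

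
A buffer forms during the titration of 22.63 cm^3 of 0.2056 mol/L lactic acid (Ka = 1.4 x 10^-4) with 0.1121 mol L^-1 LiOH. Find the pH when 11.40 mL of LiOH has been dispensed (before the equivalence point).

Initial n(HC3H5O3) = 0.2056 x 0.02263 = 0.004653 mol.
n(LiOH) added = 0.1121 x 0.01140 = 0.001278 mol, converting that many moles of HC3H5O3 to C3H5O3-.
Remaining n(HC3H5O3) = 0.003375 mol; n(C3H5O3-) = 0.001278 mol.
By Henderson-Hasselbalch, pH = pKa + log([A^-]/[HA]) = 3.85 + log(0.001278/0.003375) = 3.85 + (-0.42) = 3.43.

3.43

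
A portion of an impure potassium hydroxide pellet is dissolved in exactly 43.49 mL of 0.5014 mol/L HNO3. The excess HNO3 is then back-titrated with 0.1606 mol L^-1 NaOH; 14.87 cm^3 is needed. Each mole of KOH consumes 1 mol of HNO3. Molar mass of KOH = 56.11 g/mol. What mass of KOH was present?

Total n(HNO3) added = 0.5014 x 0.04349 = 0.02181 mol.
n(NaOH) used = 0.1606 x 0.01487 = 0.002388 mol, which equals the excess n(HNO3).
So n(HNO3) consumed by the sample = 0.02181 - 0.002388 = 0.01942 mol.
n(KOH) = 0.01942 / 1 = 0.01942 mol.
mass = 0.01942 mol x 56.11 g/mol = 1.09 g.

1.09 g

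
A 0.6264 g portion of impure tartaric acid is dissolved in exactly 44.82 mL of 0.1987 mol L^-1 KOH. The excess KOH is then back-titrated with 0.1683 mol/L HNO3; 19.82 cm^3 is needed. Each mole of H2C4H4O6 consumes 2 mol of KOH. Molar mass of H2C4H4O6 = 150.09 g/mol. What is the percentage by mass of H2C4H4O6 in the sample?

66.7%

Total n(KOH) added = 0.1987 x 0.04482 = 0.008906 mol.
n(HNO3) used = 0.1683 x 0.01982 = 0.003336 mol, which equals the excess n(KOH).
So n(KOH) consumed by the sample = 0.008906 - 0.003336 = 0.005570 mol.
n(H2C4H4O6) = 0.005570 / 2 = 0.002785 mol.
mass H2C4H4O6 = 0.002785 x 150.09 = 0.4180 g, so %H2C4H4O6 = 0.4180/0.6264 x 100 = 66.7%.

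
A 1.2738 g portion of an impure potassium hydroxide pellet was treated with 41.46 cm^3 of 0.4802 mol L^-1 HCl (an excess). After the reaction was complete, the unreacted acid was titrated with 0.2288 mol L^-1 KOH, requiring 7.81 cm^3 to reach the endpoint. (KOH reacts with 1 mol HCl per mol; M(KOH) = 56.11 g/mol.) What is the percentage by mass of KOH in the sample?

Total n(HCl) added = 0.4802 x 0.04146 = 0.01991 mol.
n(KOH) used = 0.2288 x 0.007810 = 0.001787 mol, which equals the excess n(HCl).
So n(HCl) consumed by the sample = 0.01991 - 0.001787 = 0.01812 mol.
n(KOH) = 0.01812 / 1 = 0.01812 mol.
mass KOH = 0.01812 x 56.11 = 1.017 g, so %KOH = 1.017/1.2738 x 100 = 79.8%.

79.8%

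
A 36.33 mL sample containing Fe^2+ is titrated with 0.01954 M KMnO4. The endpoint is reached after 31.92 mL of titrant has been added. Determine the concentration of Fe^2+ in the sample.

0.0858 M

n(KMnO4) = 0.01954 x 0.03192 = 0.0006237 mol.
From the balanced equation, 1 mol KMnO4 reacts with 5 mol Fe^2+, so n(Fe^2+) = 0.0006237 x 5/1 = 0.003119 mol.
[Fe^2+] = 0.003119 / 0.03633 L = 0.0858 M.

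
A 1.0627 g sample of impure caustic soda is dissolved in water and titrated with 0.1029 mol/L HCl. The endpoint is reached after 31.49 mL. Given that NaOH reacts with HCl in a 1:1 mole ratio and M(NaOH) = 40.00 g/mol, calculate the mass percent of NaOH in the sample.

n(HCl) = 0.1029 x 0.03149 = 0.003240 mol.
n(NaOH) = 0.003240 / 1 = 0.003240 mol.
mass of NaOH = 0.003240 x 40.00 = 0.1296 g.
% purity = 0.1296 / 1.0627 x 100 = 12.2%.

12.2%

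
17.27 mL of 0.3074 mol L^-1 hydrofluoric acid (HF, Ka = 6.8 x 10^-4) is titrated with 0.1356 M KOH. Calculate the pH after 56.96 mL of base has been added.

n(acid) = 0.3074 x 0.01727 = 0.005309 mol; n(KOH) added = 0.1356 x 0.05696 = 0.007724 mol.
Base is in excess by 0.007724 - 0.005309 = 0.002415 mol in a total volume of 0.07423 L.
[OH^-] = 0.002415/0.07423 = 0.03253 M, so pOH = 1.49 and pH = 14.00 - 1.49 = 12.51.

12.51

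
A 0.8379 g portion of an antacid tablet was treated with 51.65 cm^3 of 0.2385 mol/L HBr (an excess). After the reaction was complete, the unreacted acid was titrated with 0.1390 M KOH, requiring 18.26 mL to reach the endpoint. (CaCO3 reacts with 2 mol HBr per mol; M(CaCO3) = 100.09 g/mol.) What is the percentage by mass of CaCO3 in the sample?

58.4%

Total n(HBr) added = 0.2385 x 0.05165 = 0.01232 mol.
n(KOH) used = 0.1390 x 0.01826 = 0.002538 mol, which equals the excess n(HBr).
So n(HBr) consumed by the sample = 0.01232 - 0.002538 = 0.009780 mol.
n(CaCO3) = 0.009780 / 2 = 0.004890 mol.
mass CaCO3 = 0.004890 x 100.09 = 0.4895 g, so %CaCO3 = 0.4895/0.8379 x 100 = 58.4%.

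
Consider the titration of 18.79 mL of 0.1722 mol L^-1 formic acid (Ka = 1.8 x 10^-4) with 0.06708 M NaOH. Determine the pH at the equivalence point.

n(HCOOH) = 0.1722 x 0.01879 = 0.003236 mol; V(NaOH) at equivalence = 0.003236/0.06708 = 0.04824 L.
At equivalence all the acid is converted to HCOO-; total volume = 0.01879 + 0.04824 = 0.06703 L, so [HCOO-] = 0.003236/0.06703 = 0.04827 M.
Kb = Kw/Ka = 1.0e-14 / 1.8 x 10^-4 = 5.56e-11.
[OH^-] = sqrt(Kb x [HCOO-]) = sqrt(5.56e-11 x 0.04827) = 1.64e-6 M.
pOH = 5.79, so pH = 14.00 - 5.79 = 8.21.

8.21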